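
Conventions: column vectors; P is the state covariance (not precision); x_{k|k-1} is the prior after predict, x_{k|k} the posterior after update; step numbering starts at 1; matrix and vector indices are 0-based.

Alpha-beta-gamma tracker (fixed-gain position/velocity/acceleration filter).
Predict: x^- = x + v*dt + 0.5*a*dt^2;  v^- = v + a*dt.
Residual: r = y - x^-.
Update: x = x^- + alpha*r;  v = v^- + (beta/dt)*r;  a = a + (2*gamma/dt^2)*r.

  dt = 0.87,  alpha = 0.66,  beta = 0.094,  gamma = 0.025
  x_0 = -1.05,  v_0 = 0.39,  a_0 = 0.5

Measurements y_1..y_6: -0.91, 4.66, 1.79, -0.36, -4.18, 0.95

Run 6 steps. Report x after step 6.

x_post = 0.4333

step 1: x_pred=-0.5215  r=-0.3885  x^+=-0.7779  v^+=0.7830  a^+=0.4743
step 2: x_pred=0.0828  r=4.5772  x^+=3.1038  v^+=1.6902  a^+=0.7767
step 3: x_pred=4.8682  r=-3.0782  x^+=2.8366  v^+=2.0334  a^+=0.5734
step 4: x_pred=4.8226  r=-5.1826  x^+=1.4021  v^+=1.9722  a^+=0.2310
step 5: x_pred=3.2053  r=-7.3853  x^+=-1.6690  v^+=1.3752  a^+=-0.2569
step 6: x_pred=-0.5697  r=1.5197  x^+=0.4333  v^+=1.3160  a^+=-0.1565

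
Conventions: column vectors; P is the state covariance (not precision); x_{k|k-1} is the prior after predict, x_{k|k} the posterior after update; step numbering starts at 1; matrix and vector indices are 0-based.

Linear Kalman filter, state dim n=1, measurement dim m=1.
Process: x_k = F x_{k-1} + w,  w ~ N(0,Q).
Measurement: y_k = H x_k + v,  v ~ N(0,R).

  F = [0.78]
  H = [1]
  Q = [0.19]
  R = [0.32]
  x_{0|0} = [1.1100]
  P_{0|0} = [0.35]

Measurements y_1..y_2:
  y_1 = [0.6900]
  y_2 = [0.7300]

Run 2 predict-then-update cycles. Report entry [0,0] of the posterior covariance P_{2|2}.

P_post[0,0] = 0.1544

step 1: x^-=[0.8658]  P^-=[0.4029]  S=[0.7229]  K=[0.5574]  nu=[-0.1758]  x^+=[0.7678]  P^+=[0.1784]
step 2: x^-=[0.5989]  P^-=[0.2985]  S=[0.6185]  K=[0.4826]  nu=[0.1311]  x^+=[0.6622]  P^+=[0.1544]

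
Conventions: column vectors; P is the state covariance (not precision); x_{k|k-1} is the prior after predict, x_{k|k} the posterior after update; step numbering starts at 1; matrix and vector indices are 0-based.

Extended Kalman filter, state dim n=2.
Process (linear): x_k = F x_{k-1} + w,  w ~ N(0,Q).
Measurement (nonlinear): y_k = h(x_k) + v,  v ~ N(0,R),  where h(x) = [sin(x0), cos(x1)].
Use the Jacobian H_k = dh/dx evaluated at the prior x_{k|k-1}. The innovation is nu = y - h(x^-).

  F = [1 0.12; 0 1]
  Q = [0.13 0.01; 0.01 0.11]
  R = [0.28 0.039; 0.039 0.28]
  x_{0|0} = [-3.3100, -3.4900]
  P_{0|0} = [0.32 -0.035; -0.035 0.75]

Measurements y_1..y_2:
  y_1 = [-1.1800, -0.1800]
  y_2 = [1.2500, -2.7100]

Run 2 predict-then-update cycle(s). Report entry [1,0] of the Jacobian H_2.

step 1: x^-=[-3.7288, -3.4900]  P^-=[0.4524 0.0650; 0.0650 0.8600]  H_jac=[-0.8325 0.0000; 0.0000 -0.3414]  S=[0.5935 0.0575; 0.0575 0.3802]  K=[-0.6382 0.0381; -0.0166 -0.7696]  nu=[-1.7340, 0.7599]  x^+=[-2.5931, -4.0460]  P^+=[0.2129 0.0417; 0.0417 0.6331]
step 2: x^-=[-3.0786, -4.0460]  P^-=[0.3620 0.1276; 0.1276 0.7431]  H_jac=[-0.9980 0.0000; 0.0000 -0.7861]  S=[0.6406 0.1391; 0.1391 0.7392]  K=[-0.5573 -0.0308; -0.0284 -0.7849]  nu=[1.3129, -2.0919]  x^+=[-3.7458, -2.4413]  P^+=[0.1576 0.0386; 0.0386 0.2810]

H_jac[1,0] = 0.0000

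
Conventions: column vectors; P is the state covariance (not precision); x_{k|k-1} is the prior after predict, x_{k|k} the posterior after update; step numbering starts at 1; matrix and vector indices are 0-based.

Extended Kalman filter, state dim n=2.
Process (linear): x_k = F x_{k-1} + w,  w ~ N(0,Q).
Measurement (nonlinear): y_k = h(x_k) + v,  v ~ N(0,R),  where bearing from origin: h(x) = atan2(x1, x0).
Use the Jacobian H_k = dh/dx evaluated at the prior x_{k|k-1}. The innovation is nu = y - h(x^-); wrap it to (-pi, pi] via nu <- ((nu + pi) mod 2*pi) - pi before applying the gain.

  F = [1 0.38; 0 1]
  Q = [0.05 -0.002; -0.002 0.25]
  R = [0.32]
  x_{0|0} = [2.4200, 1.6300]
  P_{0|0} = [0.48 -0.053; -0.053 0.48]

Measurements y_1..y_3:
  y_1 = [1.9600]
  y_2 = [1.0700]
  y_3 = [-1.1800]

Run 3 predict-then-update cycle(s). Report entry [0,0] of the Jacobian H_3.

H_jac[0,0] = -0.0894

step 1: x^-=[3.0394, 1.6300]  P^-=[0.5590 0.1274; 0.1274 0.7300]  H_jac=[-0.1370 0.2555]  S=[0.3692]  K=[-0.1193; 0.4579]  nu=[1.4677]  x^+=[2.8643, 2.3021]  P^+=[0.5538 0.1476; 0.1476 0.6526]
step 2: x^-=[3.7391, 2.3021]  P^-=[0.8102 0.3936; 0.3936 0.9026]  H_jac=[-0.1194 0.1939]  S=[0.3473]  K=[-0.0588; 0.3687]  nu=[0.5181]  x^+=[3.7086, 2.4931]  P^+=[0.8090 0.4011; 0.4011 0.8554]
step 3: x^-=[4.6560, 2.4931]  P^-=[1.2873 0.7241; 0.7241 1.1054]  H_jac=[-0.0894 0.1669]  S=[0.3395]  K=[0.0171; 0.3529]  nu=[-1.6716]  x^+=[4.6274, 1.9033]  P^+=[1.2872 0.7221; 0.7221 1.0631]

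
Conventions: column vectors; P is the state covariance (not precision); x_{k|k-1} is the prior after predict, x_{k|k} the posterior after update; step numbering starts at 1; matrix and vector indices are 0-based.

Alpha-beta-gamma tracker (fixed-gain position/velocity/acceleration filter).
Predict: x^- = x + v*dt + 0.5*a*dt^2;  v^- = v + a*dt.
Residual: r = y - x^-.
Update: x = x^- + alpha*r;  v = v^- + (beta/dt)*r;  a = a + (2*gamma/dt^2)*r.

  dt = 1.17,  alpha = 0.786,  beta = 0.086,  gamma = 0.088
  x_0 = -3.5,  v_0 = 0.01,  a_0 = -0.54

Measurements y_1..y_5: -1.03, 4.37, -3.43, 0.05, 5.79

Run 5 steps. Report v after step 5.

v_post = 0.6122

step 1: x_pred=-3.8579  r=2.8279  x^+=-1.6352  v^+=-0.4139  a^+=-0.1764
step 2: x_pred=-2.2402  r=6.6102  x^+=2.9554  v^+=-0.1345  a^+=0.6735
step 3: x_pred=3.2590  r=-6.6890  x^+=-1.9985  v^+=0.1618  a^+=-0.1865
step 4: x_pred=-1.9369  r=1.9869  x^+=-0.3752  v^+=0.0896  a^+=0.0689
step 5: x_pred=-0.2232  r=6.0132  x^+=4.5032  v^+=0.6122  a^+=0.8420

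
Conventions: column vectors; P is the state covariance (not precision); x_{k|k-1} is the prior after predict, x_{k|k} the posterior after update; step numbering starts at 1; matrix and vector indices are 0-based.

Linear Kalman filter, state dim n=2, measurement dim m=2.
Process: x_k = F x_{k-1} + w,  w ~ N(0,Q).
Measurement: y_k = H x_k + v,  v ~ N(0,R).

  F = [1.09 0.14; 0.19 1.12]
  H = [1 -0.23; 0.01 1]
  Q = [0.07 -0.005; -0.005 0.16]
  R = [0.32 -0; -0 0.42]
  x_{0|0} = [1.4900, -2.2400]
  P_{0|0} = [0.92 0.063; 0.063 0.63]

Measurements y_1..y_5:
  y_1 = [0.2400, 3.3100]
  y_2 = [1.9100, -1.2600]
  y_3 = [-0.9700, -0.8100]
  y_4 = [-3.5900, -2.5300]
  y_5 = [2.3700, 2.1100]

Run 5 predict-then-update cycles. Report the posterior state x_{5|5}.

step 1: x^-=[1.3105, -2.2257]  P^-=[1.1946 0.3629; 0.3629 1.0103]  S=[1.4011 0.1416; 0.1416 1.4377]  K=[0.7744 0.1844; 0.0221 0.7031]  nu=[-1.5824, 5.5226]  x^+=[1.1037, 1.6222]  P^+=[0.2650 0.0748; 0.0748 0.2945]
step 2: x^-=[1.4301, 2.0265]  P^-=[0.4135 0.1894; 0.1894 0.5709]  S=[0.6765 0.0618; 0.0618 0.9947]  K=[0.5320 0.1615; 0.0335 0.5737]  nu=[0.9460, -3.3008]  x^+=[1.4003, 0.1643]  P^+=[0.1854 0.0660; 0.0660 0.2403]
step 3: x^-=[1.5493, 0.4501]  P^-=[0.3151 0.1534; 0.1534 0.4962]  S=[0.5908 0.0421; 0.0421 0.9193]  K=[0.4631 0.1491; 0.0280 0.5402]  nu=[-2.4158, -1.2756]  x^+=[0.2405, -0.3065]  P^+=[0.1622 0.0610; 0.0610 0.2263]
step 4: x^-=[0.2192, -0.2976]  P^-=[0.2858 0.1402; 0.1402 0.4756]  S=[0.5665 0.0333; 0.0333 0.8985]  K=[0.4392 0.1429; 0.0231 0.5301]  nu=[-3.8776, -2.2346]  x^+=[-1.8031, -1.5719]  P^+=[0.1540 0.0585; 0.0585 0.2221]
step 5: x^-=[-2.1855, -2.1031]  P^-=[0.2752 0.1347; 0.1347 0.4690]  S=[0.5580 0.0292; 0.0292 0.8917]  K=[0.4303 0.1400; 0.0204 0.5268]  nu=[4.0717, 4.2350]  x^+=[0.1593, 0.2109]  P^+=[0.1509 0.0573; 0.0573 0.2207]

x_post = [0.1593, 0.2109]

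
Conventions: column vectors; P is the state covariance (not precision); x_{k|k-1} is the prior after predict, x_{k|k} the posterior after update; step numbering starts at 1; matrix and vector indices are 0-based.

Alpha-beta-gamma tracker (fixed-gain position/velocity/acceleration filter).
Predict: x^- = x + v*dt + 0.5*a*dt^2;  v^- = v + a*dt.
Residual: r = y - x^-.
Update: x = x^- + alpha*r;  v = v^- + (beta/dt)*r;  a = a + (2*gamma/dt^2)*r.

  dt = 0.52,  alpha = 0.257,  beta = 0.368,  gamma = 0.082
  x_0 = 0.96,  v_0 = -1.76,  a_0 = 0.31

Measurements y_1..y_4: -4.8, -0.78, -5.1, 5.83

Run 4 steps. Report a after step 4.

step 1: x_pred=0.0867  r=-4.8867  x^+=-1.1692  v^+=-5.0571  a^+=-2.6538
step 2: x_pred=-4.1577  r=3.3777  x^+=-3.2896  v^+=-4.0467  a^+=-0.6053
step 3: x_pred=-5.4757  r=0.3757  x^+=-5.3792  v^+=-4.0956  a^+=-0.3774
step 4: x_pred=-7.5599  r=13.3899  x^+=-4.1187  v^+=5.1841  a^+=7.7437

a_post = 7.7437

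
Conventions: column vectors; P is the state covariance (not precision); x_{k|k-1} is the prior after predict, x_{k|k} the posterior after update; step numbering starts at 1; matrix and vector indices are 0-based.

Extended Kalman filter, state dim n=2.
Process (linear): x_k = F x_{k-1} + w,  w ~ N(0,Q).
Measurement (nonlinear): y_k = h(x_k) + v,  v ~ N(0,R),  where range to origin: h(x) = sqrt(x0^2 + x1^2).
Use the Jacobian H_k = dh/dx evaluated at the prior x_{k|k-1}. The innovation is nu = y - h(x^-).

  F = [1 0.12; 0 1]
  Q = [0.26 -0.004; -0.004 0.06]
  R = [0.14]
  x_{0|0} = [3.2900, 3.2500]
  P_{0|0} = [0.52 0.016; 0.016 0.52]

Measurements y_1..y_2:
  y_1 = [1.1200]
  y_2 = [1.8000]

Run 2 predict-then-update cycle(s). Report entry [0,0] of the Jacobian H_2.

step 1: x^-=[3.6800, 3.2500]  P^-=[0.7913 0.0744; 0.0744 0.5800]  H_jac=[0.7495 0.6620]  S=[0.9126]  K=[0.7039; 0.4818]  nu=[-3.7897]  x^+=[1.0123, 1.4240]  P^+=[0.3391 -0.2351; -0.2351 0.3681]
step 2: x^-=[1.1832, 1.4240]  P^-=[0.5480 -0.1949; -0.1949 0.4281]  H_jac=[0.6391 0.7691]  S=[0.4254]  K=[0.4707; 0.4812]  nu=[-0.0514]  x^+=[1.1590, 1.3993]  P^+=[0.4537 -0.2913; -0.2913 0.3296]

H_jac[0,0] = 0.6391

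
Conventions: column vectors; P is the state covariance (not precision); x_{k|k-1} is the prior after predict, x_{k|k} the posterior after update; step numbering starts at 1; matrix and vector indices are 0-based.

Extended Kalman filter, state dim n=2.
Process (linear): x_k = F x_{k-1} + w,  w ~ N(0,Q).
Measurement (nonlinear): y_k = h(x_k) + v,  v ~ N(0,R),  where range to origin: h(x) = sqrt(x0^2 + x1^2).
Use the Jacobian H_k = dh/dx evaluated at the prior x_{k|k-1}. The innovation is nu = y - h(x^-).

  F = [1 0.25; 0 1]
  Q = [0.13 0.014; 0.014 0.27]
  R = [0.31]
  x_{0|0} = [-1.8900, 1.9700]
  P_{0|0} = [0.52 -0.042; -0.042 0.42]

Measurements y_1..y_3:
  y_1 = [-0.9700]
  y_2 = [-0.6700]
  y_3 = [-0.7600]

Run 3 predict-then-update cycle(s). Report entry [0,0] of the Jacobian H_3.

step 1: x^-=[-1.3975, 1.9700]  P^-=[0.6553 0.0770; 0.0770 0.6900]  H_jac=[-0.5786 0.8156]  S=[0.9157]  K=[-0.3454; 0.5659]  nu=[-3.3853]  x^+=[-0.2281, 0.0541]  P^+=[0.5460 0.2560; 0.2560 0.3967]
step 2: x^-=[-0.2145, 0.0541]  P^-=[0.8288 0.3692; 0.3692 0.6667]  H_jac=[-0.9696 0.2446]  S=[0.9540]  K=[-0.7477; -0.2043]  nu=[-0.8912]  x^+=[0.4519, 0.2362]  P^+=[0.2954 0.2234; 0.2234 0.6269]
step 3: x^-=[0.5109, 0.2362]  P^-=[0.5763 0.3942; 0.3942 0.8969]  H_jac=[0.9077 0.4197]  S=[1.2430]  K=[0.5539; 0.5906]  nu=[-1.3229]  x^+=[-0.2218, -0.5451]  P^+=[0.1949 -0.0125; -0.0125 0.4633]

H_jac[0,0] = 0.9077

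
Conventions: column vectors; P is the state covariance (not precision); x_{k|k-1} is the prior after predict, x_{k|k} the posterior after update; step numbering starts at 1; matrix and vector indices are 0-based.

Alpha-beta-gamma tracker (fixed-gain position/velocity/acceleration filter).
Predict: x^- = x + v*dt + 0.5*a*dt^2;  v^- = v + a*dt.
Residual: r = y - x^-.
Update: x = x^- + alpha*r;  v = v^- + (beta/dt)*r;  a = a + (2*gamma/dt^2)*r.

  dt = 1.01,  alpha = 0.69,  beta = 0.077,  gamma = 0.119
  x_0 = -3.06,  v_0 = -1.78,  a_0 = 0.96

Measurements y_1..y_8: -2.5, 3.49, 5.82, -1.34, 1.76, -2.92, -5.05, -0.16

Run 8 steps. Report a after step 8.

a_post = -4.6934

step 1: x_pred=-4.3682  r=1.8682  x^+=-3.0791  v^+=-0.6680  a^+=1.3959
step 2: x_pred=-3.0418  r=6.5318  x^+=1.4651  v^+=1.2398  a^+=2.9198
step 3: x_pred=4.2066  r=1.6134  x^+=5.3198  v^+=4.3118  a^+=3.2962
step 4: x_pred=11.3560  r=-12.6960  x^+=2.5958  v^+=6.6731  a^+=0.3341
step 5: x_pred=9.5060  r=-7.7460  x^+=4.1613  v^+=6.4200  a^+=-1.4731
step 6: x_pred=9.8941  r=-12.8141  x^+=1.0524  v^+=3.9553  a^+=-4.4628
step 7: x_pred=2.7709  r=-7.8209  x^+=-2.6255  v^+=-1.1484  a^+=-6.2875
step 8: x_pred=-6.9923  r=6.8323  x^+=-2.2780  v^+=-6.9779  a^+=-4.6934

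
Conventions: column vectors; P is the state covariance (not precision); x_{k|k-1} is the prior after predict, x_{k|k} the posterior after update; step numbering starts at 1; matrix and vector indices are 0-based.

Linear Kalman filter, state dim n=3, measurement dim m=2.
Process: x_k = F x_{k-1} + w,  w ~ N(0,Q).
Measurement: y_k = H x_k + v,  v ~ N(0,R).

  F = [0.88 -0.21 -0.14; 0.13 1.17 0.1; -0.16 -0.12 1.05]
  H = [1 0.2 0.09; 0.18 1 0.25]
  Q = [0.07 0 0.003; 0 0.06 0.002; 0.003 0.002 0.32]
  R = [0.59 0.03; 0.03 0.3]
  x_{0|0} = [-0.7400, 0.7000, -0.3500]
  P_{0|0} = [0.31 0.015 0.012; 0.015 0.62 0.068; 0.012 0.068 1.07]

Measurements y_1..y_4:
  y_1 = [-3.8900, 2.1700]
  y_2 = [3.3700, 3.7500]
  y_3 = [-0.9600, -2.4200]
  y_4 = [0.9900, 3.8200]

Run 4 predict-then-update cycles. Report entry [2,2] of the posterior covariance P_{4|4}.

P_post[2,2] = 2.5646

step 1: x^-=[-0.7492, 0.6878, -0.3331]  P^-=[0.3539 -0.1285 -0.1859; -0.1285 0.9454 0.1020; -0.1859 0.1020 1.4959]  S=[0.9126 0.1481; 0.1481 1.3384]  K=[0.3612 -0.1231; -0.0392 0.7125; -0.0891 0.3405]  nu=[-3.2484, 1.7003]  x^+=[-2.1320, 2.0266, 0.5351]  P^+=[0.2277 -0.0370 -0.1203; -0.0370 0.2729 -0.2145; -0.1203 -0.2145 1.3425]
step 2: x^-=[-2.3767, 2.1475, 0.6598]  P^-=[0.3154 -0.0657 -0.2870; -0.0657 0.3862 -0.1680; -0.2870 -0.1680 1.9029]  S=[0.8522 0.0389; 0.0389 0.6819]  K=[0.3306 -0.1371; -0.0265 0.4890; -0.1928 0.3865]  nu=[5.2578, 1.8654]  x^+=[-0.8944, 2.9205, 0.3669]  P^+=[0.2129 -0.0189 -0.2025; -0.0189 0.2236 -0.2972; -0.2025 -0.2972 1.7752]
step 3: x^-=[-1.4517, 3.3374, 0.1778]  P^-=[0.3190 -0.0336 -0.4121; -0.0336 0.3069 -0.2295; -0.4121 -0.2295 2.4280]  S=[0.8450 0.0268; 0.0268 0.6050]  K=[0.3302 -0.1455; -0.0043 0.4026; -0.2997 0.5146]  nu=[-0.1918, -5.5405]  x^+=[-0.7087, 1.1078, -2.6159]  P^+=[0.2166 -0.0005 -0.2888; -0.0005 0.2089 -0.3527; -0.2888 -0.3527 2.2002]
step 4: x^-=[-0.4901, 0.9424, -2.7663]  P^-=[0.3407 -0.0129 -0.5471; -0.0129 0.2814 -0.2645; -0.5471 -0.2645 2.9401]  S=[0.8526 0.0177; 0.0177 0.5901]  K=[0.3421 -0.1600; 0.0155 0.3605; -0.4068 0.6427]  nu=[1.5406, 3.6574]  x^+=[-0.5481, 2.2846, -1.0424]  P^+=[0.2277 0.0145 -0.3729; 0.0145 0.2044 -0.3934; -0.3729 -0.3934 2.5646]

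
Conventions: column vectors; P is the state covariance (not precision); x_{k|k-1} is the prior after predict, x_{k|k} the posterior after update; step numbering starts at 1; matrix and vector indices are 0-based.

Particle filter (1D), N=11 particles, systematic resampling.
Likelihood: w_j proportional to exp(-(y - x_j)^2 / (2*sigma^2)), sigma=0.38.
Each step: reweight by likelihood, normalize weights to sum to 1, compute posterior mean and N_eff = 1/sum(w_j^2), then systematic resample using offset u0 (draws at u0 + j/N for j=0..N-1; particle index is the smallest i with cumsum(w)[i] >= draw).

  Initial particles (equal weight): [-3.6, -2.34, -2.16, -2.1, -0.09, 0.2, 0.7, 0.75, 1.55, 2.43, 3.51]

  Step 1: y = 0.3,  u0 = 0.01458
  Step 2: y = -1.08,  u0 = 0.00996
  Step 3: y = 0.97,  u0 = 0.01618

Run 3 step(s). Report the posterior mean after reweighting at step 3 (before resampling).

post_mean = 0.0219

step 1: w=[0.0000, 0.0000, 0.0000, 0.0000, 0.2244, 0.3671, 0.2184, 0.1885, 0.0017, 0.0000, 0.0000]  mean=0.3501  Neff=3.7272  idx=[4, 4, 4, 5, 5, 5, 5, 6, 6, 7, 7]
step 2: w=[0.2932, 0.2932, 0.2932, 0.0300, 0.0300, 0.0300, 0.0300, 0.0002, 0.0002, 0.0001, 0.0001]  mean=-0.0548  Neff=3.8248  idx=[0, 0, 0, 0, 1, 1, 1, 2, 2, 2, 4]
step 3: w=[0.0614, 0.0614, 0.0614, 0.0614, 0.0614, 0.0614, 0.0614, 0.0614, 0.0614, 0.0614, 0.3858]  mean=0.0219  Neff=5.3599  idx=[0, 1, 3, 4, 6, 7, 9, 10, 10, 10, 10]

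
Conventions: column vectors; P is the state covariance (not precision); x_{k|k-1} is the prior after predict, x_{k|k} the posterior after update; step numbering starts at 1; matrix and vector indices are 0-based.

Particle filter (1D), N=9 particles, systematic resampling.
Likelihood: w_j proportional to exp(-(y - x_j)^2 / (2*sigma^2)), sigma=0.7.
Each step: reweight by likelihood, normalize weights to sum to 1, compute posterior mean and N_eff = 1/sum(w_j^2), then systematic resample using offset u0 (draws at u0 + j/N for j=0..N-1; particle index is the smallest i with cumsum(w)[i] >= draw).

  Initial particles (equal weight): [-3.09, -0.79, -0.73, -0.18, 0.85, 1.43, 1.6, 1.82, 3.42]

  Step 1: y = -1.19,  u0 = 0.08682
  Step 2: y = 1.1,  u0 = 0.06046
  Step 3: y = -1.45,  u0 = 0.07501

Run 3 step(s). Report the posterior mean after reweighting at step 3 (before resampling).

step 1: w=[0.0123, 0.4145, 0.3932, 0.1723, 0.0070, 0.0004, 0.0002, 0.0000, 0.0000]  mean=-0.6765  Neff=2.8062  idx=[1, 1, 1, 1, 2, 2, 2, 3, 3]
step 2: w=[0.0451, 0.0451, 0.0451, 0.0451, 0.0567, 0.0567, 0.0567, 0.3247, 0.3247]  mean=-0.3837  Neff=4.3736  idx=[1, 3, 5, 7, 7, 7, 8, 8, 8]
step 3: w=[0.2117, 0.2117, 0.1945, 0.0637, 0.0637, 0.0637, 0.0637, 0.0637, 0.0637]  mean=-0.5453  Neff=6.5873  idx=[0, 0, 1, 1, 2, 3, 4, 6, 8]

post_mean = -0.5453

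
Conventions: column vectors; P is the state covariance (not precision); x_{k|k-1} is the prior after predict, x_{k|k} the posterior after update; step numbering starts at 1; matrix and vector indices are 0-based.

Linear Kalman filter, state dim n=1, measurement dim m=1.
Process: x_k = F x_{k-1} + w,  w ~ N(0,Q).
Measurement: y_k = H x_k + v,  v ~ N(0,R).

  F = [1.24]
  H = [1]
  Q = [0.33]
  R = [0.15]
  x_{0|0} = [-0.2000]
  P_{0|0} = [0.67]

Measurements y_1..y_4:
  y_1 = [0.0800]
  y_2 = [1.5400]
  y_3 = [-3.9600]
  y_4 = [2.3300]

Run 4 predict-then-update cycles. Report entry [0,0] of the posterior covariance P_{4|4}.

step 1: x^-=[-0.2480]  P^-=[1.3602]  S=[1.5102]  K=[0.9007]  nu=[0.3280]  x^+=[0.0474]  P^+=[0.1351]
step 2: x^-=[0.0588]  P^-=[0.5377]  S=[0.6877]  K=[0.7819]  nu=[1.4812]  x^+=[1.2169]  P^+=[0.1173]
step 3: x^-=[1.5090]  P^-=[0.5103]  S=[0.6603]  K=[0.7728]  nu=[-5.4690]  x^+=[-2.7177]  P^+=[0.1159]
step 4: x^-=[-3.3699]  P^-=[0.5082]  S=[0.6582]  K=[0.7721]  nu=[5.6999]  x^+=[1.0311]  P^+=[0.1158]

P_post[0,0] = 0.1158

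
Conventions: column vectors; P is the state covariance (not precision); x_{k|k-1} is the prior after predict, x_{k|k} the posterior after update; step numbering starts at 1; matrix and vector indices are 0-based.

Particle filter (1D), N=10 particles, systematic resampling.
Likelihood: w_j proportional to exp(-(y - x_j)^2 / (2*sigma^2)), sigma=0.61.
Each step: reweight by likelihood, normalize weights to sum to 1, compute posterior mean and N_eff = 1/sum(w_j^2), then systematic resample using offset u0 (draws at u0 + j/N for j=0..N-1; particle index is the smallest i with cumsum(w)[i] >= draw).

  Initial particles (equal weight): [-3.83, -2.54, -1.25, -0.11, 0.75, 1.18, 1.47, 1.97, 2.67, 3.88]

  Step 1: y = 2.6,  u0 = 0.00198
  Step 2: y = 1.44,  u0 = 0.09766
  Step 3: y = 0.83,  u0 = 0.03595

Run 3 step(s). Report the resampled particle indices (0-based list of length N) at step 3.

step 1: w=[0.0000, 0.0000, 0.0000, 0.0000, 0.0052, 0.0342, 0.0923, 0.3013, 0.5102, 0.0568]  mean=2.3561  Neff=2.7472  idx=[4, 6, 7, 7, 7, 8, 8, 8, 8, 8]
step 2: w=[0.1245, 0.2357, 0.1618, 0.1618, 0.1618, 0.0309, 0.0309, 0.0309, 0.0309, 0.0309]  mean=1.8085  Neff=6.4795  idx=[0, 1, 1, 2, 2, 3, 4, 4, 6, 9]
step 3: w=[0.3263, 0.1898, 0.1898, 0.0574, 0.0574, 0.0574, 0.0574, 0.0574, 0.0035, 0.0035]  mean=1.3869  Neff=5.1265  idx=[0, 0, 0, 1, 1, 2, 2, 3, 5, 7]

resampled_idx = [0, 0, 0, 1, 1, 2, 2, 3, 5, 7]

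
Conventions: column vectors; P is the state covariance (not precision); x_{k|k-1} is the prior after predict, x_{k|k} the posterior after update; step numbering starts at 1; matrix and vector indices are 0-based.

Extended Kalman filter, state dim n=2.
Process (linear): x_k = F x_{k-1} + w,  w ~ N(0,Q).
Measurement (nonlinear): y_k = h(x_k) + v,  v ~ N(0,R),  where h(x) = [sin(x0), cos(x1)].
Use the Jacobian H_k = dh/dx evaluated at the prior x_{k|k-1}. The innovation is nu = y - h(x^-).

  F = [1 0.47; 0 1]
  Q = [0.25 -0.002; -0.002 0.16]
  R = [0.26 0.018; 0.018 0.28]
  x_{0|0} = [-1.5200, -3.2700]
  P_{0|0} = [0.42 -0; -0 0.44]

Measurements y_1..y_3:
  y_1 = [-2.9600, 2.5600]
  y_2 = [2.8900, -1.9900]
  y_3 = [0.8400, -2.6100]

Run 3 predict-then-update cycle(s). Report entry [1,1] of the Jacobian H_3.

H_jac[1,1] = -0.5865

step 1: x^-=[-3.0569, -3.2700]  P^-=[0.7672 0.2048; 0.2048 0.6000]  H_jac=[-0.9964 0.0000; 0.0000 -0.1281]  S=[1.0217 0.0441; 0.0441 0.2898]  K=[-0.7492 0.0236; -0.1895 -0.2362]  nu=[-2.8754, 3.5518]  x^+=[-0.8188, -3.5641]  P^+=[0.1951 0.0537; 0.0537 0.5432]
step 2: x^-=[-2.4939, -3.5641]  P^-=[0.6156 0.3070; 0.3070 0.7032]  H_jac=[-0.7975 0.0000; 0.0000 -0.4100]  S=[0.6515 0.1184; 0.1184 0.3982]  K=[-0.7358 -0.0974; -0.2582 -0.6473]  nu=[3.4934, -1.0779]  x^+=[-4.9594, -3.7683]  P^+=[0.2421 0.0988; 0.0988 0.4533]
step 3: x^-=[-6.7305, -3.7683]  P^-=[0.6851 0.3099; 0.3099 0.6133]  H_jac=[0.9016 0.0000; 0.0000 -0.5865]  S=[0.8169 -0.1459; -0.1459 0.4910]  K=[0.7287 -0.1537; 0.2230 -0.6664]  nu=[1.2726, -1.8001]  x^+=[-5.5266, -2.2849]  P^+=[0.2071 0.0510; 0.0510 0.3113]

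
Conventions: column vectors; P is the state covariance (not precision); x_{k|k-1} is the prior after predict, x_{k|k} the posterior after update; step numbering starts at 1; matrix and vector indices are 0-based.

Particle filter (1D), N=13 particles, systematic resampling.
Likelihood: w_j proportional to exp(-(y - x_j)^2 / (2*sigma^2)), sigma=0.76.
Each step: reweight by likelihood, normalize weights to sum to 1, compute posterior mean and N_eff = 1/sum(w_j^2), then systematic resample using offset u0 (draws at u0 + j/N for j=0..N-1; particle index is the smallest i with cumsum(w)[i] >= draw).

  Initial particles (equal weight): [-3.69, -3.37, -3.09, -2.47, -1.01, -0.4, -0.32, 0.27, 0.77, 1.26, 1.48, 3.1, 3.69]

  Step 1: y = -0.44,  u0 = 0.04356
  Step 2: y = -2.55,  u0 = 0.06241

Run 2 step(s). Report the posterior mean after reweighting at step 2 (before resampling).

post_mean = -0.8746

step 1: w=[0.0000, 0.0002, 0.0006, 0.0074, 0.1974, 0.2612, 0.2583, 0.1691, 0.0736, 0.0214, 0.0108, 0.0000, 0.0000]  mean=-0.2620  Neff=4.7948  idx=[4, 4, 4, 5, 5, 5, 6, 6, 6, 7, 7, 7, 8]
step 2: w=[0.2654, 0.2654, 0.2654, 0.0378, 0.0378, 0.0378, 0.0279, 0.0279, 0.0279, 0.0021, 0.0021, 0.0021, 0.0001]  mean=-0.8746  Neff=4.5874  idx=[0, 0, 0, 1, 1, 1, 1, 2, 2, 2, 3, 5, 8]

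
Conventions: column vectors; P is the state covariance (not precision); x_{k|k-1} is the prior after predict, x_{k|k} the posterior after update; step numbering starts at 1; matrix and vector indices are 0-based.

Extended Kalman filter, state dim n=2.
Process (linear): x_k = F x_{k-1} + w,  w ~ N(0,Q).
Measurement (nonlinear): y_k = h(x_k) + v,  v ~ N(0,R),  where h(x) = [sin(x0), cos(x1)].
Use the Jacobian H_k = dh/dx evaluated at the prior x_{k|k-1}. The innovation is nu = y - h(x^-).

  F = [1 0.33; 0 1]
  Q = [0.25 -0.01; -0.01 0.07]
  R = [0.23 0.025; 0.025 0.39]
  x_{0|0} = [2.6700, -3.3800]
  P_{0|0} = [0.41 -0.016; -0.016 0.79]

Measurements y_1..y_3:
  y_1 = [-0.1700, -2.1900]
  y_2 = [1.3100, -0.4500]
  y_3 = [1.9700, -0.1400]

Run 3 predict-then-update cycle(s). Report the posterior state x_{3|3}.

x_post = [1.7183, -1.7796]

step 1: x^-=[1.5546, -3.3800]  P^-=[0.7355 0.2347; 0.2347 0.8600]  H_jac=[0.0162 0.0000; 0.0000 -0.2362]  S=[0.2302 0.0241; 0.0241 0.4380]  K=[0.0654 -0.1302; 0.0654 -0.4673]  nu=[-1.1699, -1.2183]  x^+=[1.6367, -2.8872]  P^+=[0.7275 0.2080; 0.2080 0.7648]
step 2: x^-=[0.6839, -2.8872]  P^-=[1.1981 0.4504; 0.4504 0.8348]  H_jac=[0.7751 0.0000; 0.0000 0.2516]  S=[0.9498 0.1129; 0.1129 0.4429]  K=[0.9769 0.0070; 0.3209 0.3926]  nu=[0.6782, 0.5178]  x^+=[1.3500, -2.4663]  P^+=[0.2901 0.1079; 0.1079 0.6403]
step 3: x^-=[0.5361, -2.4663]  P^-=[0.6810 0.3092; 0.3092 0.7103]  H_jac=[0.8597 0.0000; 0.0000 0.6251]  S=[0.7333 0.1912; 0.1912 0.6676]  K=[0.7812 0.0658; 0.2043 0.6066]  nu=[1.4592, 0.6405]  x^+=[1.7183, -1.7796]  P^+=[0.2109 0.0723; 0.0723 0.3866]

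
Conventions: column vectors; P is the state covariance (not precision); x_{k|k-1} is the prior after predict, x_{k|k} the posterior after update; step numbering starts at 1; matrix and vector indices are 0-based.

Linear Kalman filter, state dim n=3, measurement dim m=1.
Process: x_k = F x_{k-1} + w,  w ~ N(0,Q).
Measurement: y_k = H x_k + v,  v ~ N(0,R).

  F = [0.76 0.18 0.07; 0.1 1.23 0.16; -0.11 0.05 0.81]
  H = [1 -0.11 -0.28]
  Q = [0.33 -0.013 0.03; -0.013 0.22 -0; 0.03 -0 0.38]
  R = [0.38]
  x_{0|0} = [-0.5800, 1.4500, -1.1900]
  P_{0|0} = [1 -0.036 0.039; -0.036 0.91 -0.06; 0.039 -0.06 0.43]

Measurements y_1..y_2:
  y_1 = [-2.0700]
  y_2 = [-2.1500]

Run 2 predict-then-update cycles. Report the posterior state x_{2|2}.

step 1: x^-=[-0.2631, 1.5351, -0.8276]  P^-=[0.9320 0.2331 -0.0069; 0.2331 1.5865 0.0476; -0.0069 0.0476 0.6651]  S=[1.3388]  K=[0.6784; 0.0338; -0.1482]  nu=[-1.8698]  x^+=[-1.5316, 1.4719, -0.5505]  P^+=[0.3158 0.2024 0.1277; 0.2024 1.5850 0.0543; 0.1277 0.0543 0.6357]
step 2: x^-=[-0.9376, 1.5692, -0.2039]  P^-=[0.6372 0.5845 0.1433; 0.5845 2.7126 0.2126; 0.1433 0.2126 0.7843]  S=[0.9158]  K=[0.5818; 0.2475; -0.1089]  nu=[-1.0969]  x^+=[-1.5757, 1.2977, -0.0845]  P^+=[0.3272 0.4527 0.2013; 0.4527 2.6565 0.2373; 0.2013 0.2373 0.7734]

x_post = [-1.5757, 1.2977, -0.0845]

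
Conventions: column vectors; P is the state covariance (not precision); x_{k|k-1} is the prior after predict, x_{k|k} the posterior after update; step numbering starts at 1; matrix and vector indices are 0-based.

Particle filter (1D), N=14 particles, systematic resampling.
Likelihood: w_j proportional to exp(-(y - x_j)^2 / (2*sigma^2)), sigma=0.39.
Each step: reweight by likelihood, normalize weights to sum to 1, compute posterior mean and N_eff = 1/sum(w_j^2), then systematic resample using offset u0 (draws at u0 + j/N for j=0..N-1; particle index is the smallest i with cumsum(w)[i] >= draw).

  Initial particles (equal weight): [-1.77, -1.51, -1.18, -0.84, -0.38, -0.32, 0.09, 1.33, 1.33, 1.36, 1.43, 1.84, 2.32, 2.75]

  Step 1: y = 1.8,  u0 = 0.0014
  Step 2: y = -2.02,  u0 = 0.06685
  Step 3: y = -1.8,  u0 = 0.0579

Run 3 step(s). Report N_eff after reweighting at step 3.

N_eff = 12.6580

step 1: w=[0.0000, 0.0000, 0.0000, 0.0000, 0.0000, 0.0000, 0.0000, 0.1347, 0.1347, 0.1473, 0.1775, 0.2770, 0.1145, 0.0143]  mean=1.6271  Neff=5.5705  idx=[7, 7, 8, 8, 9, 9, 10, 10, 10, 11, 11, 11, 11, 12]
step 2: w=[0.1869, 0.1869, 0.1869, 0.1869, 0.0962, 0.0962, 0.0200, 0.0200, 0.0200, 0.0000, 0.0000, 0.0000, 0.0000, 0.0000]  mean=1.3418  Neff=6.2723  idx=[0, 0, 1, 1, 1, 2, 2, 3, 3, 3, 4, 5, 5, 8]
step 3: w=[0.0852, 0.0852, 0.0852, 0.0852, 0.0852, 0.0852, 0.0852, 0.0852, 0.0852, 0.0852, 0.0458, 0.0458, 0.0458, 0.0105]  mean=1.3352  Neff=12.6580  idx=[0, 1, 2, 3, 4, 4, 5, 6, 7, 8, 9, 9, 11, 12]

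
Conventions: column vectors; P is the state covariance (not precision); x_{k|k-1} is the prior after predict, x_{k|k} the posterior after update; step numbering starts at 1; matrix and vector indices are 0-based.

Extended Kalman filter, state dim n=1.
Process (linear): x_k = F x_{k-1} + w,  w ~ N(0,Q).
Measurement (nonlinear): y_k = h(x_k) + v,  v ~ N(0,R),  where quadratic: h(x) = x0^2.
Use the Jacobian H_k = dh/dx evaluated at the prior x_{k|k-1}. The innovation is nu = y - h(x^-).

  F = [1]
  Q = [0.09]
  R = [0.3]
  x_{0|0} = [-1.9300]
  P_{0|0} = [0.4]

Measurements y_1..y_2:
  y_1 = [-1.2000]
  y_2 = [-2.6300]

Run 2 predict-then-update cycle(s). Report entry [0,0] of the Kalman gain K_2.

step 1: x^-=[-1.9300]  P^-=[0.4900]  H_jac=[-3.8600]  S=[7.6008]  K=[-0.2488]  nu=[-4.9249]  x^+=[-0.7045]  P^+=[0.0193]
step 2: x^-=[-0.7045]  P^-=[0.1093]  H_jac=[-1.4090]  S=[0.5171]  K=[-0.2979]  nu=[-3.1263]  x^+=[0.2270]  P^+=[0.0634]

K[0,0] = -0.2979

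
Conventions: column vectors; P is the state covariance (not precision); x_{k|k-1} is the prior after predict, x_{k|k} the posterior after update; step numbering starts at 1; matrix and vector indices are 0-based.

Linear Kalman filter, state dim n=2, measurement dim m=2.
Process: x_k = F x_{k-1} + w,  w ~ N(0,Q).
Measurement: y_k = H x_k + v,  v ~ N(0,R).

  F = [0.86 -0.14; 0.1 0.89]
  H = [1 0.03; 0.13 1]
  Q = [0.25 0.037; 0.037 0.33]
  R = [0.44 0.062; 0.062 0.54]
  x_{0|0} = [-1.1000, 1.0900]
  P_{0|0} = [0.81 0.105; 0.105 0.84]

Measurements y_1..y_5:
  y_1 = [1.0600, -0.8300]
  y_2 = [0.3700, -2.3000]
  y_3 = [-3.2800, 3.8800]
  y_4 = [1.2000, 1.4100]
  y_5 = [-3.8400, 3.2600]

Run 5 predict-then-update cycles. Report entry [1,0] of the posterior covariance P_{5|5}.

P_post[1,0] = 0.0034

step 1: x^-=[-1.0986, 0.8601]  P^-=[0.8403 0.0809; 0.0809 1.0222]  S=[1.2860 0.2831; 0.2831 1.5974]  K=[0.6546 0.0030; -0.0578 0.6567]  nu=[2.1328, -1.5473]  x^+=[0.2929, -0.2794]  P^+=[0.2881 0.0048; 0.0048 0.3504]
step 2: x^-=[0.2910, -0.2193]  P^-=[0.4688 0.0217; 0.0217 0.6113]  S=[0.9106 0.1631; 0.1631 1.1649]  K=[0.5157 -0.0013; -0.0517 0.5344]  nu=[0.0856, -2.1185]  x^+=[0.3378, -1.3560]  P^+=[0.2268 0.0018; 0.0018 0.2852]
step 3: x^-=[0.4803, -1.1731]  P^-=[0.4229 0.0223; 0.0223 0.5585]  S=[0.8647 0.1562; 0.1562 1.1114]  K=[0.4897 0.0008; -0.0472 0.5117]  nu=[-3.7251, 4.9906]  x^+=[-1.3400, 1.5566]  P^+=[0.2154 0.0028; 0.0028 0.2730]
step 4: x^-=[-1.3703, 1.2514]  P^-=[0.4140 0.0236; 0.0236 0.5489]  S=[0.8559 0.1560; 0.1560 1.1021]  K=[0.4842 0.0017; -0.0457 0.5073]  nu=[2.5328, 0.3368]  x^+=[-0.1433, 1.3066]  P^+=[0.2131 0.0032; 0.0032 0.2707]
step 5: x^-=[-0.3062, 1.1485]  P^-=[0.4121 0.0240; 0.0240 0.5471]  S=[0.8540 0.1561; 0.1561 1.1004]  K=[0.4830 0.0020; -0.0452 0.5065]  nu=[-3.5683, 2.1513]  x^+=[-2.0254, 2.3995]  P^+=[0.2125 0.0034; 0.0034 0.2703]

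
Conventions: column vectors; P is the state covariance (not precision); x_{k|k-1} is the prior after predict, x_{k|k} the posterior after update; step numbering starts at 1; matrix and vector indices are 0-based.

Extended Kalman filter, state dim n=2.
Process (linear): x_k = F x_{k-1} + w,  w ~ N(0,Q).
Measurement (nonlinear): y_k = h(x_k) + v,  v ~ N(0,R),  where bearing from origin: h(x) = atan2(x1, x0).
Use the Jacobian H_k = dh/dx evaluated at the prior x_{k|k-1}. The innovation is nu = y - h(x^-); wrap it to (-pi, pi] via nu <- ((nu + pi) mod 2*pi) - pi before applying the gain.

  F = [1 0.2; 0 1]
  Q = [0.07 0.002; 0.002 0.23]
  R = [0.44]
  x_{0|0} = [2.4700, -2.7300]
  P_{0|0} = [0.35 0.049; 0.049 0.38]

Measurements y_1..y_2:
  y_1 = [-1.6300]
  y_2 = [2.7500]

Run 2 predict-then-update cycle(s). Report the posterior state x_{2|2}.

step 1: x^-=[1.9240, -2.7300]  P^-=[0.4548 0.1270; 0.1270 0.6100]  H_jac=[0.2447 0.1725]  S=[0.4961]  K=[0.2685; 0.2747]  nu=[-0.6731]  x^+=[1.7433, -2.9149]  P^+=[0.4190 0.0904; 0.0904 0.5726]
step 2: x^-=[1.1603, -2.9149]  P^-=[0.5481 0.2069; 0.2069 0.8026]  H_jac=[0.2961 0.1179]  S=[0.5137]  K=[0.3635; 0.3035]  nu=[-2.3412]  x^+=[0.3093, -3.6254]  P^+=[0.4802 0.1503; 0.1503 0.7553]

x_post = [0.3093, -3.6254]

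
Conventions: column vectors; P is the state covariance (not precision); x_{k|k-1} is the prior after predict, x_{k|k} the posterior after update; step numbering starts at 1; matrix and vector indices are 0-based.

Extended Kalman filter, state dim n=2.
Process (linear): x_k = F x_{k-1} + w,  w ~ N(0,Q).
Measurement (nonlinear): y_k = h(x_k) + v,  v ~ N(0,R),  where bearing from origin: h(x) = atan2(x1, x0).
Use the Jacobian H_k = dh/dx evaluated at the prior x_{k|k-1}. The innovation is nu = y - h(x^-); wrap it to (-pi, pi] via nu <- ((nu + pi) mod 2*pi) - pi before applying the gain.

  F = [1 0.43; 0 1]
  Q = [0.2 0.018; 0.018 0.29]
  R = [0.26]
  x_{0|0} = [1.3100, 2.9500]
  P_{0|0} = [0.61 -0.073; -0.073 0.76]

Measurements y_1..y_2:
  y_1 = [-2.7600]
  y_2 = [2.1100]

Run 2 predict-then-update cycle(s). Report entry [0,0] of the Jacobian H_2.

H_jac[0,0] = -0.1514

step 1: x^-=[2.5785, 2.9500]  P^-=[0.8877 0.2718; 0.2718 1.0500]  H_jac=[-0.1922 0.1680]  S=[0.3049]  K=[-0.4098; 0.4072]  nu=[2.6707]  x^+=[1.4840, 4.0375]  P^+=[0.8365 0.3227; 0.3227 0.9995]
step 2: x^-=[3.2201, 4.0375]  P^-=[1.4988 0.7704; 0.7704 1.2895]  H_jac=[-0.1514 0.1207]  S=[0.2850]  K=[-0.4698; 0.1370]  nu=[1.2124]  x^+=[2.6505, 4.2036]  P^+=[1.4359 0.7888; 0.7888 1.2841]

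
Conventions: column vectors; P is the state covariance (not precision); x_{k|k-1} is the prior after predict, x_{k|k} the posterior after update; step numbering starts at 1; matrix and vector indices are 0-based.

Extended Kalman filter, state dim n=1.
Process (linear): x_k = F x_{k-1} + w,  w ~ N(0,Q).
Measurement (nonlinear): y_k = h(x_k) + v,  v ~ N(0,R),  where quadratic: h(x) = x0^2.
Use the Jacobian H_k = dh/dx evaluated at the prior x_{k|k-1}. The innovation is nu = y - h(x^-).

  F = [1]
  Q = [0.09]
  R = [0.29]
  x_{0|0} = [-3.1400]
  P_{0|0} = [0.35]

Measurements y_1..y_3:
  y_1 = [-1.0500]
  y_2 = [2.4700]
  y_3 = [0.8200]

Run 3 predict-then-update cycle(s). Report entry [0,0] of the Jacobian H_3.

step 1: x^-=[-3.1400]  P^-=[0.4400]  H_jac=[-6.2800]  S=[17.6429]  K=[-0.1566]  nu=[-10.9096]  x^+=[-1.4314]  P^+=[0.0072]
step 2: x^-=[-1.4314]  P^-=[0.0972]  H_jac=[-2.8627]  S=[1.0868]  K=[-0.2561]  nu=[0.4212]  x^+=[-1.5392]  P^+=[0.0259]
step 3: x^-=[-1.5392]  P^-=[0.1159]  H_jac=[-3.0785]  S=[1.3888]  K=[-0.2570]  nu=[-1.5492]  x^+=[-1.1411]  P^+=[0.0242]

H_jac[0,0] = -3.0785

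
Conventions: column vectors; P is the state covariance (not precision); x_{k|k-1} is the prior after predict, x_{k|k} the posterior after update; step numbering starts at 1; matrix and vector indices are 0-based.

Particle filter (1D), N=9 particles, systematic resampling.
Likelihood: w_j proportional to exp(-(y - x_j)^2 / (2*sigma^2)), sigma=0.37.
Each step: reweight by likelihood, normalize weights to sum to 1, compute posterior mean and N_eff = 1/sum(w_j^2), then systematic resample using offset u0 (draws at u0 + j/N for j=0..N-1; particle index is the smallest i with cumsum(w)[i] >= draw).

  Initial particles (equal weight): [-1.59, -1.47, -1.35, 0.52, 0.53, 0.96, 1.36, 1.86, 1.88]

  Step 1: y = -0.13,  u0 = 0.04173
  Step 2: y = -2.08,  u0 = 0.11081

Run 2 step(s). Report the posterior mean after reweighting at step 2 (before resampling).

step 1: w=[0.0010, 0.0032, 0.0100, 0.4891, 0.4662, 0.0299, 0.0007, 0.0000, 0.0000]  mean=0.5113  Neff=2.1855  idx=[3, 3, 3, 3, 3, 4, 4, 4, 4]
step 2: w=[0.1204, 0.1204, 0.1204, 0.1204, 0.1204, 0.0995, 0.0995, 0.0995, 0.0995]  mean=0.5240  Neff=8.9224  idx=[0, 1, 2, 3, 4, 5, 6, 7, 8]

post_mean = 0.5240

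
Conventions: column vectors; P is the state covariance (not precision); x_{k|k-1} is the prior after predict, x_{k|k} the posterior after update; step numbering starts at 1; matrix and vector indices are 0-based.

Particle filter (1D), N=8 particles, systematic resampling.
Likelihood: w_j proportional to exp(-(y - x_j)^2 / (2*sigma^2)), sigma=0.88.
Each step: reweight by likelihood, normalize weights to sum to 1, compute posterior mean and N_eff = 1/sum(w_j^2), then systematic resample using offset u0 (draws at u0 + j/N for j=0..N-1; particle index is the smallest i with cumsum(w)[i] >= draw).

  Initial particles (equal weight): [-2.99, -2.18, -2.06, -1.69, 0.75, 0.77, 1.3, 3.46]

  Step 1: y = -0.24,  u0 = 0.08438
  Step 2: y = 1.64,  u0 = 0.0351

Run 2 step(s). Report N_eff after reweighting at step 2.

step 1: w=[0.0044, 0.0507, 0.0679, 0.1482, 0.3060, 0.2982, 0.1246, 0.0001]  mean=0.1074  Neff=4.4011  idx=[2, 3, 4, 4, 5, 5, 5, 6]
step 2: w=[0.0000, 0.0002, 0.1511, 0.1511, 0.1546, 0.1546, 0.1546, 0.2339]  mean=0.8873  Neff=5.8130  idx=[2, 3, 3, 4, 5, 6, 7, 7]

N_eff = 5.8130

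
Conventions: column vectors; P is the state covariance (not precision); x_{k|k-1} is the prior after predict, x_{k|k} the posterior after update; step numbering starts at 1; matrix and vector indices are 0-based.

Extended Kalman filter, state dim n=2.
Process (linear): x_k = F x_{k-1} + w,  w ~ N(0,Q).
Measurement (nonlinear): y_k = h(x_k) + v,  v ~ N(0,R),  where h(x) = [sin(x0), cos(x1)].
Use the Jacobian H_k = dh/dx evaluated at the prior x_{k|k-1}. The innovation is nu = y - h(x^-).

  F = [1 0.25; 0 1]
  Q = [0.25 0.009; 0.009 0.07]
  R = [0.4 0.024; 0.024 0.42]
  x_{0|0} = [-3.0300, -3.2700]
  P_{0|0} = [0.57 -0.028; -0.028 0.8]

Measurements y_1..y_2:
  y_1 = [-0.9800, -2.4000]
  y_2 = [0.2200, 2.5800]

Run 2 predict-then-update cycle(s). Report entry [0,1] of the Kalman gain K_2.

K[0,1] = 0.1085

step 1: x^-=[-3.8475, -3.2700]  P^-=[0.8560 0.1810; 0.1810 0.8700]  H_jac=[-0.7610 0.0000; 0.0000 -0.1281]  S=[0.8958 0.0416; 0.0416 0.4343]  K=[-0.7280 0.0164; -0.1425 -0.2429]  nu=[-1.6287, -1.4082]  x^+=[-2.6849, -2.6959]  P^+=[0.3821 0.0826; 0.0826 0.8233]
step 2: x^-=[-3.3589, -2.6959]  P^-=[0.7249 0.2974; 0.2974 0.8933]  H_jac=[-0.9765 0.0000; 0.0000 0.4311]  S=[1.0912 -0.1012; -0.1012 0.5860]  K=[-0.6386 0.1085; -0.2085 0.6211]  nu=[0.0044, 3.4823]  x^+=[-2.9839, -0.5338]  P^+=[0.2589 0.0702; 0.0702 0.5936]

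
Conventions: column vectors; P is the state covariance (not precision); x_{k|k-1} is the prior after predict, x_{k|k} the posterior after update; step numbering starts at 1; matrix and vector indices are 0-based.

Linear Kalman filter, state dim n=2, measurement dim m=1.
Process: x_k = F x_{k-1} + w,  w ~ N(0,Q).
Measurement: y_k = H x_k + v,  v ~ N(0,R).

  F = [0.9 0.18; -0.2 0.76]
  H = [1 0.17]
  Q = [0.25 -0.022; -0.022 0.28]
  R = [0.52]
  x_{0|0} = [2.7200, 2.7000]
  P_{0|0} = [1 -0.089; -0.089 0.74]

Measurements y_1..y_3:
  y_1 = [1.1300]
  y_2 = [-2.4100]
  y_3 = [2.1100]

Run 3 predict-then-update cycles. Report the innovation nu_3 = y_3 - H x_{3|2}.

innov = [2.2731]

step 1: x^-=[2.9340, 1.5080]  P^-=[1.0551 -0.1584; -0.1584 0.7745]  S=[1.5437]  K=[0.6661; -0.0173]  nu=[-2.0604]  x^+=[1.5616, 1.5437]  P^+=[0.3703 -0.1406; -0.1406 0.7740]
step 2: x^-=[1.6833, 0.8609]  P^-=[0.5294 -0.0739; -0.0739 0.7846]  S=[1.0470]  K=[0.4937; 0.0568]  nu=[-4.2397]  x^+=[-0.4097, 0.6199]  P^+=[0.2743 -0.1033; -0.1033 0.7812]
step 3: x^-=[-0.2572, 0.5531]  P^-=[0.4640 -0.0314; -0.0314 0.7736]  S=[0.9957]  K=[0.4607; 0.1005]  nu=[2.2731]  x^+=[0.7900, 0.7816]  P^+=[0.2527 -0.0775; -0.0775 0.7635]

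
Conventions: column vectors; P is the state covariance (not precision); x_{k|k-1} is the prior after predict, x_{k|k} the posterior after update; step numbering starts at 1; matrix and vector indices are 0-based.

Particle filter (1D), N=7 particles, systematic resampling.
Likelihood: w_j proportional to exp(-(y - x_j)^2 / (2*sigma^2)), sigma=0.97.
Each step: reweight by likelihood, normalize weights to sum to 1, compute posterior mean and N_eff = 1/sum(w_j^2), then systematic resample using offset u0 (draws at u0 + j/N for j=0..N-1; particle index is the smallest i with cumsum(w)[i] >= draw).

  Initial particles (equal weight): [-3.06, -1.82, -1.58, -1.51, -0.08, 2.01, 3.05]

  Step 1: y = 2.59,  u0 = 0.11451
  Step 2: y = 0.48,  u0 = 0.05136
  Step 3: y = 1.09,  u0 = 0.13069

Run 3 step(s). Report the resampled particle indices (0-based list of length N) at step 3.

resampled_idx = [0, 1, 2, 3, 4, 5, 6]

step 1: w=[0.0000, 0.0000, 0.0001, 0.0001, 0.0129, 0.4771, 0.5098]  mean=2.5127  Neff=2.0503  idx=[5, 5, 5, 6, 6, 6, 6]
step 2: w=[0.2928, 0.2928, 0.2928, 0.0304, 0.0304, 0.0304, 0.0304]  mean=2.1364  Neff=3.8323  idx=[0, 0, 1, 1, 2, 2, 3]
step 3: w=[0.1612, 0.1612, 0.1612, 0.1612, 0.1612, 0.1612, 0.0328]  mean=2.0441  Neff=6.3701  idx=[0, 1, 2, 3, 4, 5, 6]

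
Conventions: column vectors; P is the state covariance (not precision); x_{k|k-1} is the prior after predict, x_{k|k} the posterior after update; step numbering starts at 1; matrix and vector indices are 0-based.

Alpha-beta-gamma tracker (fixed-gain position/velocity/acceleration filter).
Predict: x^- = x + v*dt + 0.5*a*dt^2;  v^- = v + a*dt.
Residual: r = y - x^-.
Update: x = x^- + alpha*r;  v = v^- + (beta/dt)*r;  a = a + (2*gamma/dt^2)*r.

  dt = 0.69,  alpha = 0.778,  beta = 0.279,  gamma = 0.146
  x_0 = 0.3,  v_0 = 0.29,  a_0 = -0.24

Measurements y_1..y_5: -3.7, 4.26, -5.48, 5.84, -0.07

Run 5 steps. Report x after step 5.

x_post = 1.0949

step 1: x_pred=0.4430  r=-4.1430  x^+=-2.7803  v^+=-1.5508  a^+=-2.7810
step 2: x_pred=-4.5123  r=8.7723  x^+=2.3125  v^+=0.0774  a^+=2.5993
step 3: x_pred=2.9847  r=-8.4647  x^+=-3.6008  v^+=-1.5518  a^+=-2.5923
step 4: x_pred=-5.2887  r=11.1287  x^+=3.3694  v^+=1.1594  a^+=4.2331
step 5: x_pred=5.1771  r=-5.2471  x^+=1.0949  v^+=1.9586  a^+=1.0150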